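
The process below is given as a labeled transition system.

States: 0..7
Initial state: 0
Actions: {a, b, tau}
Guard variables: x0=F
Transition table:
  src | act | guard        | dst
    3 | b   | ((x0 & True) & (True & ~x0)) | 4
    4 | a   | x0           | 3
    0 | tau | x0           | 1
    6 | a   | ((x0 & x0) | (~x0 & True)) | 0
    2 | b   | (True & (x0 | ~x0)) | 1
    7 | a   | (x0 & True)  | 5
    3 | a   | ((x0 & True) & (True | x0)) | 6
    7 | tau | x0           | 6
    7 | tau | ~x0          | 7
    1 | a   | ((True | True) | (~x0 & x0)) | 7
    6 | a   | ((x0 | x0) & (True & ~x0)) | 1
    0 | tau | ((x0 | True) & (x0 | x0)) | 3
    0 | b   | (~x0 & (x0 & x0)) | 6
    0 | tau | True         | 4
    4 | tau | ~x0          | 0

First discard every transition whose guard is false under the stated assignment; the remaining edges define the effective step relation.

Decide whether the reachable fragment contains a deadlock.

Answer: DEADLOCK-FREE

Analysis:
Reach set: {0,4}
  0: tau→4  [1 out]
  4: tau→0  [1 out]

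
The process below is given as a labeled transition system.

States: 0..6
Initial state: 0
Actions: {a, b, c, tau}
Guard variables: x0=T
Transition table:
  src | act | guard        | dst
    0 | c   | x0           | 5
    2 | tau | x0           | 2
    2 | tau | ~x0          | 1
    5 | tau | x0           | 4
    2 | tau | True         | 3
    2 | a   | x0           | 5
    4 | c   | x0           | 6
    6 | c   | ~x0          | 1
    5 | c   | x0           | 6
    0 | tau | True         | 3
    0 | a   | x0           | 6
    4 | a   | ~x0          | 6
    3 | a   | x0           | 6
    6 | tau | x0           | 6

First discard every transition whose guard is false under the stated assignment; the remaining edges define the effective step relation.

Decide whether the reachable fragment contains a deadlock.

Reachable = {0,3,4,5,6}
  0: a→6  c→5  tau→3  [3 exit(s)]
  3: a→6  [1 exit(s)]
  4: c→6  [1 exit(s)]
  5: c→6  tau→4  [2 exit(s)]
  6: tau→6  [1 exit(s)]

Answer: DEADLOCK-FREE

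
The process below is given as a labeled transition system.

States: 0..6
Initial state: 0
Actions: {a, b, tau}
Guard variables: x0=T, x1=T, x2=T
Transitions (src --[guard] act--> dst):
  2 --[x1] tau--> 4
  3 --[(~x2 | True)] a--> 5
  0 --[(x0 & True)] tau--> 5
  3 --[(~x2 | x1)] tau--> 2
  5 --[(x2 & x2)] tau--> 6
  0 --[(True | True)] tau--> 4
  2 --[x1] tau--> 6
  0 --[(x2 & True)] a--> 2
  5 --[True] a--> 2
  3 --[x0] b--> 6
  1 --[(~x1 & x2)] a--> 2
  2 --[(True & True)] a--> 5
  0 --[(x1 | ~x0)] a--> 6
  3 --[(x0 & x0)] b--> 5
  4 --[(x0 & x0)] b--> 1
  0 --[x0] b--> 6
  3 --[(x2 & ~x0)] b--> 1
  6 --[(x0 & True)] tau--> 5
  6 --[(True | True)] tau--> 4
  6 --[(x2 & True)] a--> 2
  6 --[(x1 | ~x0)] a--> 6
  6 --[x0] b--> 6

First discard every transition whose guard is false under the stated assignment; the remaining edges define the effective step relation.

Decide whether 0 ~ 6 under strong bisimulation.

Bisimulation quotient by refinement:
  P[0] = {{0,1,2,3,4,5,6}}
  P[1] = {{0,3,6},{1},{2,5},{4}}
  P[2] = {{0,6},{1},{2},{3},{4},{5}}
6 equivalence class(es) (converged in 3)
class of 0: {0,6}; class of 6: {0,6}

Answer: BISIMILAR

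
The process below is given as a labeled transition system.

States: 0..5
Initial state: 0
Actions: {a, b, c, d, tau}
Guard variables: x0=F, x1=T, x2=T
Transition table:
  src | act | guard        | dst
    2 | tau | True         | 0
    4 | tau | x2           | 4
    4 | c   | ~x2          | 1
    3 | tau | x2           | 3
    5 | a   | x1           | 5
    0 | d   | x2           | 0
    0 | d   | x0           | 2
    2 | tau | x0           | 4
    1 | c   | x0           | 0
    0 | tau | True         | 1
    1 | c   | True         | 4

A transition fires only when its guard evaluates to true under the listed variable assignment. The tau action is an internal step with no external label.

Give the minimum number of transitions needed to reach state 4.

Breadth-first toward 4:
  Layer 0: {0}
  Layer 1: {1}
  Layer 2: {4}
4 enters at depth 2; path tau·c

Answer: 2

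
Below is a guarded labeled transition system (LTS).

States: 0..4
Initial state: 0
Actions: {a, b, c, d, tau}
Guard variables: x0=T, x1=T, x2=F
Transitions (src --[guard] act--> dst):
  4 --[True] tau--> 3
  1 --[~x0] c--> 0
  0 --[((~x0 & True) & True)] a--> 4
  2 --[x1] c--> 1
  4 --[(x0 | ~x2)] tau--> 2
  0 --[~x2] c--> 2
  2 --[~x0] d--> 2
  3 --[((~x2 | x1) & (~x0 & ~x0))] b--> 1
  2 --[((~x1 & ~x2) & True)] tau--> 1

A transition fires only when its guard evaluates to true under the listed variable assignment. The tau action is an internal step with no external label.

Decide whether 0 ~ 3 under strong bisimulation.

Answer: NOT BISIMILAR

Analysis:
Refine partition for ~:
  π0 = {{0,1,2,3,4}}
  π1 = {{0,2},{1,3},{4}}
  π2 = {{0},{1,3},{2},{4}}
4 equivalence class(es) (converged in 3)
0∈{0}, 3∈{1,3}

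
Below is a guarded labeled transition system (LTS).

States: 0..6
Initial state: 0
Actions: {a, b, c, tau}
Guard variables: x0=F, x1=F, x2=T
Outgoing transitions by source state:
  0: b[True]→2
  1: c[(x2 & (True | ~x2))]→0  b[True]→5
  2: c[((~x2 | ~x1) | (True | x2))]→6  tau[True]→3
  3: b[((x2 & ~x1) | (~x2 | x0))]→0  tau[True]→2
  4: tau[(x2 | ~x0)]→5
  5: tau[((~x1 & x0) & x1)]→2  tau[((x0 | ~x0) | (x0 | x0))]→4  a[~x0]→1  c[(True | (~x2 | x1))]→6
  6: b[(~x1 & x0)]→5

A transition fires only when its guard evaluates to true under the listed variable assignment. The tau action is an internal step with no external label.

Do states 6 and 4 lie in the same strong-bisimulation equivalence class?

Answer: NOT BISIMILAR

Trace:
Refine partition for ~:
  π0 = {{0,1,2,3,4,5,6}}
  π1 = {{0},{1},{2},{3},{4},{5},{6}}
7 equivalence class(es) (converged in 2)
6∈{6}, 4∈{4}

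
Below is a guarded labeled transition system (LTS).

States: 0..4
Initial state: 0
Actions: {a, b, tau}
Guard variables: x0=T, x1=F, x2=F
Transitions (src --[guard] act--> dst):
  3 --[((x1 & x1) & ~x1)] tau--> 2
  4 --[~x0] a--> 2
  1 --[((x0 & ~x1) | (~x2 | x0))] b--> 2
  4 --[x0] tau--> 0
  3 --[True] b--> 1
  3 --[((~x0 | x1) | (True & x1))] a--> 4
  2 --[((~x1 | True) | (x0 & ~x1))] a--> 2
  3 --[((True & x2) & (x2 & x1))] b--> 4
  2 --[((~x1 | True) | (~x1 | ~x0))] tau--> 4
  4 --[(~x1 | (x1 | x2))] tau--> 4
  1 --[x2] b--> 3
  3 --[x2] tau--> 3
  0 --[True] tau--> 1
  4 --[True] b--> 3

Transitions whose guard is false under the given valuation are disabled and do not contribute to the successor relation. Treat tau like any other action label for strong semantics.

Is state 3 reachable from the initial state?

Answer: REACHABLE

Analysis:
Guard filter leaves 8 enabled edge(s).
L0 = {0}
L1 = {1}  cumulative {0,1}
L2 = {2}  cumulative {0,1,2}
L3 = {4}  cumulative {0,1,2,4}
L4 = {3}  cumulative {0,1,2,3,4}
R = {0,1,2,3,4}
witness 3: tau·b·tau·b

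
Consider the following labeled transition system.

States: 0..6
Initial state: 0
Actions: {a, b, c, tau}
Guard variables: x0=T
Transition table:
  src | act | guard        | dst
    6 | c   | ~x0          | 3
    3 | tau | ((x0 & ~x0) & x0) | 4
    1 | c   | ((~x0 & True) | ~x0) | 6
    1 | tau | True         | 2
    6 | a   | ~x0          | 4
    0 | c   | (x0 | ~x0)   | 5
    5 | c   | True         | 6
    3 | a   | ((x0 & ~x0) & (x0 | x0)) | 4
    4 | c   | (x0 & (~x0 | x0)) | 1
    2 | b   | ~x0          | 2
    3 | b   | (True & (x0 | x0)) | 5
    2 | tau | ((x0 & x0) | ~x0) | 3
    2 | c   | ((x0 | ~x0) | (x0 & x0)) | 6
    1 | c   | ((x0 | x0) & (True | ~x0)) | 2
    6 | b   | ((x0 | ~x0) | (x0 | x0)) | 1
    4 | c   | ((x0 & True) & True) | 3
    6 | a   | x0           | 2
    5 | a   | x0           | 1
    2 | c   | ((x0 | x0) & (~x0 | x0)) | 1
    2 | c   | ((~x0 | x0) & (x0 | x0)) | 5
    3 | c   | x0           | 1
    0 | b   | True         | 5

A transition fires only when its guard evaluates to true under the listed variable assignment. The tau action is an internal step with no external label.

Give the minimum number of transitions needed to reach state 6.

Answer: 2

Working:
BFS to 6:
  Layer 0: {0}
  Layer 1: {5}
  Layer 2: {1,6}
depth(6)=2, e.g. b·c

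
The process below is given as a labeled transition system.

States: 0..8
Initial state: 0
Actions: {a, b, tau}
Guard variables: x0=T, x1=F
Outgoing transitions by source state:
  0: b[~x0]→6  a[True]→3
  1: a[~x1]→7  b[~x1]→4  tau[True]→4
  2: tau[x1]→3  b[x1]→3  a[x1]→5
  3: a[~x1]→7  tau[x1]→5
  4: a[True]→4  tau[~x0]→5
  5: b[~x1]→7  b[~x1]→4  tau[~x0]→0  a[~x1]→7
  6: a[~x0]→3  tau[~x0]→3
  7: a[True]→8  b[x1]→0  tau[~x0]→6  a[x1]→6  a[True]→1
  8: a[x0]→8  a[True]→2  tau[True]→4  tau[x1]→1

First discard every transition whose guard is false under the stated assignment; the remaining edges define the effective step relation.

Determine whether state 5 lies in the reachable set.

After dropping false guards: 14 live edges.
depth 0: {0}
depth 1: {3}  now seen {0,3}
depth 2: {7}  now seen {0,3,7}
depth 3: {1,8}  now seen {0,1,3,7,8}
depth 4: {2,4}  now seen {0,1,2,3,4,7,8}
Reachable = {0,1,2,3,4,7,8}

Answer: UNREACHABLE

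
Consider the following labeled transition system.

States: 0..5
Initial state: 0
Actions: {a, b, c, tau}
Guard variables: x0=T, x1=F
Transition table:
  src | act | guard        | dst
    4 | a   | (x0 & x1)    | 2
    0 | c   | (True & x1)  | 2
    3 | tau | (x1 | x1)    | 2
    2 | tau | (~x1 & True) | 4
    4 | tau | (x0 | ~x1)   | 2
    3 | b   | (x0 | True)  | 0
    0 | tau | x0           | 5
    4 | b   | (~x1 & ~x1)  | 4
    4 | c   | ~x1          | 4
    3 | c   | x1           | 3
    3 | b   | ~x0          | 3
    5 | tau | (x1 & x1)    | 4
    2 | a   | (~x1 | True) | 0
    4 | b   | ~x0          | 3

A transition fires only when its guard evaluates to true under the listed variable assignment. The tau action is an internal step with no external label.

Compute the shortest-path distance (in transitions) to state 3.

Answer: UNREACHABLE

Trace:
Breadth-first toward 3:
  depth 0: {0}
  depth 1: {5}
3 never appears.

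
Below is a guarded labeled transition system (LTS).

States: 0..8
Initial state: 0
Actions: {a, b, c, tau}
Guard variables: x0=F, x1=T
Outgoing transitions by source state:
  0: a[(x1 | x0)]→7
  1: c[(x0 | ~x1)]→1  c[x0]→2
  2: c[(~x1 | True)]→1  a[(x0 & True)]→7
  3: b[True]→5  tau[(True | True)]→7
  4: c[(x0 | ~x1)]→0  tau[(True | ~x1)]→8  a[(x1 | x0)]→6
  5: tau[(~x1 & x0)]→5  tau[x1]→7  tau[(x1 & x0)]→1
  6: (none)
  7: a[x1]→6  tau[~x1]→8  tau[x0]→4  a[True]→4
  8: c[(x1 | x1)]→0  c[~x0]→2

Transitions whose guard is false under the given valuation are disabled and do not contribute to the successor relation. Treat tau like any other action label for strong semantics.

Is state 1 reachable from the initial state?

11 transition(s) survive guard evaluation.
Layer 0: {0}
Layer 1: {7}  cumulative {0,7}
Layer 2: {4,6}  cumulative {0,4,6,7}
Layer 3: {8}  cumulative {0,4,6,7,8}
Layer 4: {2}  cumulative {0,2,4,6,7,8}
Layer 5: {1}  cumulative {0,1,2,4,6,7,8}
Reach set: {0,1,2,4,6,7,8}
Path to 1: a·a·tau·c·c

Answer: REACHABLE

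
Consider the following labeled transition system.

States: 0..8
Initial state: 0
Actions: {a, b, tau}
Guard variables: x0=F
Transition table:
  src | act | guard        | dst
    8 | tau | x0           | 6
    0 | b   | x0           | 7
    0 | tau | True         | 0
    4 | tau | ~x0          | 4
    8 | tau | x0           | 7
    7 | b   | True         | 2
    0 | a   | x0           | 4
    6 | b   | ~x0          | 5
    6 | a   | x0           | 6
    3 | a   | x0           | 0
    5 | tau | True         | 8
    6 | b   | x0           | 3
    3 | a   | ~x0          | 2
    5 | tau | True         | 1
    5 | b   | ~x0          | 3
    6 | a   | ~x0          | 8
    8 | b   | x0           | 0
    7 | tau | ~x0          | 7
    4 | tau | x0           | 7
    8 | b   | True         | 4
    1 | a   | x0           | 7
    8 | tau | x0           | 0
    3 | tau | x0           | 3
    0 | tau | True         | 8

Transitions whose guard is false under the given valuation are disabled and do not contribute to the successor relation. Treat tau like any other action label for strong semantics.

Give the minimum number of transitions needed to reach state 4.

Answer: 2

Analysis:
BFS to 4:
  depth 0: {0}
  depth 1: {8}
  depth 2: {4}
first hit 4 at d=2 via tau·b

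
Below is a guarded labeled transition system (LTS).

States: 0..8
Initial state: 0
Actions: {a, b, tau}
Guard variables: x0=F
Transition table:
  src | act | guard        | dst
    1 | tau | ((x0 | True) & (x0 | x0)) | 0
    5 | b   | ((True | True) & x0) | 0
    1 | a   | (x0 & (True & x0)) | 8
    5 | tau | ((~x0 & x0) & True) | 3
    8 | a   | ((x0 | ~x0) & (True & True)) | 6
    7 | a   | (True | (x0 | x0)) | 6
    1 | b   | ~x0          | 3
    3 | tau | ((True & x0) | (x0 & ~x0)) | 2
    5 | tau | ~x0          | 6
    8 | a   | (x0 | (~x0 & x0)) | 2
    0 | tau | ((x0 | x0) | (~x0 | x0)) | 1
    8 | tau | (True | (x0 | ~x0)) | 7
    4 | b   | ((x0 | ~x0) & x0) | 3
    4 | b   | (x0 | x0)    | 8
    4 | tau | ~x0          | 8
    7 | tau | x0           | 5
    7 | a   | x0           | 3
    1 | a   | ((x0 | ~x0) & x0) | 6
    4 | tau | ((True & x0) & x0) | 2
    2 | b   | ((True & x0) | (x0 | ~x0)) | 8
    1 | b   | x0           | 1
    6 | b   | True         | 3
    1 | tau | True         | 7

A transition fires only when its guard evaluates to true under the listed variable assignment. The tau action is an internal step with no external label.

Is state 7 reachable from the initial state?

10 transition(s) survive guard evaluation.
L0 = {0}
L1 = {1}  total {0,1}
L2 = {3,7}  total {0,1,3,7}
L3 = {6}  total {0,1,3,6,7}
Reachable = {0,1,3,6,7}
trace reaching 7: tau·tau

Answer: REACHABLE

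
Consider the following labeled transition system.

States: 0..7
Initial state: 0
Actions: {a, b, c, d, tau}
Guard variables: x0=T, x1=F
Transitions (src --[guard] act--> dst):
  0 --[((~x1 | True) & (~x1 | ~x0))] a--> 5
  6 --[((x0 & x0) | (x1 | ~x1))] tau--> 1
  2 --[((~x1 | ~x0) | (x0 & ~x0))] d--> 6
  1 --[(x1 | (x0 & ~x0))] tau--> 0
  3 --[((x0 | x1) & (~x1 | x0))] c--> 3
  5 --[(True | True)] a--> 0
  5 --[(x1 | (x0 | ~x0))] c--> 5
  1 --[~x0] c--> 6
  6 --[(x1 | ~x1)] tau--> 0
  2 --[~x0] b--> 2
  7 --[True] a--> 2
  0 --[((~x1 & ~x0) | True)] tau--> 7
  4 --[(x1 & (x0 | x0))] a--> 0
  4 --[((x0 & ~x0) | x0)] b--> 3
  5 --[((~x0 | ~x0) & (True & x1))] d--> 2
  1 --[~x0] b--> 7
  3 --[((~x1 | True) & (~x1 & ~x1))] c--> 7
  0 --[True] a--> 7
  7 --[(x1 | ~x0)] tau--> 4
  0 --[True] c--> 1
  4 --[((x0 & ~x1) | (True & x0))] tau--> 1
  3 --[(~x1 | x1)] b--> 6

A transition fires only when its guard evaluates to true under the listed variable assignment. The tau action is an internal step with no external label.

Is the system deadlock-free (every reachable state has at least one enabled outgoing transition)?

R = {0,1,2,5,6,7}
  0: a→5  a→7  c→1  tau→7  [4 out]
  1: ∅  [STUCK]
  2: d→6  [1 out]
  5: a→0  c→5  [2 out]
  6: tau→0  tau→1  [2 out]
  7: a→2  [1 out]
Path to 1: c

Answer: DEADLOCK at state 1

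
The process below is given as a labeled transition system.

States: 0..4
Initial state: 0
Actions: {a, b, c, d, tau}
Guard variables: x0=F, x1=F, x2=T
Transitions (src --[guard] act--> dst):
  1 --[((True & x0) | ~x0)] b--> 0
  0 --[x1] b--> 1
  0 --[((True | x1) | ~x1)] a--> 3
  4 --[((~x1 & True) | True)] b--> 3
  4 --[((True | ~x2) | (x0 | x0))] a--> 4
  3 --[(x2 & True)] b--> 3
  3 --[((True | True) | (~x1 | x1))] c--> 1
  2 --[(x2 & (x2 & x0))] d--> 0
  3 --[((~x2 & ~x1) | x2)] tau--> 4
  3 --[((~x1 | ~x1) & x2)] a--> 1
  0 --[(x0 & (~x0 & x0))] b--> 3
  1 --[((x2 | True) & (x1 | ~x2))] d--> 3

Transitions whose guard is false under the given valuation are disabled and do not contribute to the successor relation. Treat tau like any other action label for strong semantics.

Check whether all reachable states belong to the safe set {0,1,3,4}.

Inv-set: {0,1,3,4}
Reachable = {0,1,3,4}
  0: ok
  1: ok
  3: ok
  4: ok

Answer: INVARIANT HOLDS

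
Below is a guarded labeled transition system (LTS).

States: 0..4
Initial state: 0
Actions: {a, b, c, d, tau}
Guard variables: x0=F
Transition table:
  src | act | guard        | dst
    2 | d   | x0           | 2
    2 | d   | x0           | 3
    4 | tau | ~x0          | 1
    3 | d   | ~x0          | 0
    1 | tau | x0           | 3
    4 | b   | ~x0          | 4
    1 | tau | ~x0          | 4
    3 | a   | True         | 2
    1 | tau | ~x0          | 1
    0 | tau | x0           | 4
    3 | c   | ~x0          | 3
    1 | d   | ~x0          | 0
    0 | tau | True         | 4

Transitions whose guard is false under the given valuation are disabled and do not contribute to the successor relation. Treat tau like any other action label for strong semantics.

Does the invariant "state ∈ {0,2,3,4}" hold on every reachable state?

Safe = {0,2,3,4}
Reach set: {0,1,4}
  0: safe
  1: ✗ unsafe
  4: safe
counterexample path to 1: tau·tau

Answer: INVARIANT VIOLATED at state 1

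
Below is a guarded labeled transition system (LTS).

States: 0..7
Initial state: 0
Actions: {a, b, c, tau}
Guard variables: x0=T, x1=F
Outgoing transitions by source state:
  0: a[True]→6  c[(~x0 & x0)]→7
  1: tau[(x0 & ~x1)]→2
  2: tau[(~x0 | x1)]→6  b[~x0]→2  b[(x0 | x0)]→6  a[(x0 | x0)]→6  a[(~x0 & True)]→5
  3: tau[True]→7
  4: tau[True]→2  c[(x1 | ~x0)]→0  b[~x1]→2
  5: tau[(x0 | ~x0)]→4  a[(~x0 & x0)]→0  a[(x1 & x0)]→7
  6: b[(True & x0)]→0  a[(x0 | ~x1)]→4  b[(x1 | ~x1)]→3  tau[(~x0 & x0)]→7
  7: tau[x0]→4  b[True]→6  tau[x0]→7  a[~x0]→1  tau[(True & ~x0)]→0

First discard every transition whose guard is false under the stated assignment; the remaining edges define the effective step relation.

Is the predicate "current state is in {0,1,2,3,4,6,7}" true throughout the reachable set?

Answer: INVARIANT HOLDS

Trace:
Safe = {0,1,2,3,4,6,7}
R = {0,2,3,4,6,7}
  0: ✓
  2: ✓
  3: ✓
  4: ✓
  6: ✓
  7: ✓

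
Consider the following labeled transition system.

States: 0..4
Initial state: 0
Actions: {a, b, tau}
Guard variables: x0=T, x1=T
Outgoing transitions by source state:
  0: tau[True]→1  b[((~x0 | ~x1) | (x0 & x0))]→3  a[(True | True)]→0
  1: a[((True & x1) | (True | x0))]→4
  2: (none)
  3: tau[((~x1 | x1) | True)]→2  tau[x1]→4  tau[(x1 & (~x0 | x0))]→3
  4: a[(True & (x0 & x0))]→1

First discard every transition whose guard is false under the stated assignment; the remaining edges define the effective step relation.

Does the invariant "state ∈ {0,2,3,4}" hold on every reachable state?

Safe = {0,2,3,4}
Reachable = {0,1,2,3,4}
  0: ✓
  1: ✗ unsafe
  2: ✓
  3: ✓
  4: ✓
reach 1 via tau — violates

Answer: INVARIANT VIOLATED at state 1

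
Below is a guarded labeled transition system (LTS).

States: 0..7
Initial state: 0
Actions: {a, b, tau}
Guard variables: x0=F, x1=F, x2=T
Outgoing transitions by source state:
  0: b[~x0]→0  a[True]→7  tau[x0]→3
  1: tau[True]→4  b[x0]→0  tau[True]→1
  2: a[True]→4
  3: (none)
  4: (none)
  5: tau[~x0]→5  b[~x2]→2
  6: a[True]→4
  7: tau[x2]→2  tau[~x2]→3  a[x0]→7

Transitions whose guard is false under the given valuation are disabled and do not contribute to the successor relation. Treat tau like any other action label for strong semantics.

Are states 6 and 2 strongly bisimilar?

Answer: BISIMILAR

Trace:
Compute ~ classes (split until stable):
  π0 = {{0,1,2,3,4,5,6,7}}
  π1 = {{0},{1,5,7},{2,6},{3,4}}
  π2 = {{0},{1},{2,6},{3,4},{5},{7}}
stable after 3 split(s): 6 block(s)
6∈{2,6}, 2∈{2,6}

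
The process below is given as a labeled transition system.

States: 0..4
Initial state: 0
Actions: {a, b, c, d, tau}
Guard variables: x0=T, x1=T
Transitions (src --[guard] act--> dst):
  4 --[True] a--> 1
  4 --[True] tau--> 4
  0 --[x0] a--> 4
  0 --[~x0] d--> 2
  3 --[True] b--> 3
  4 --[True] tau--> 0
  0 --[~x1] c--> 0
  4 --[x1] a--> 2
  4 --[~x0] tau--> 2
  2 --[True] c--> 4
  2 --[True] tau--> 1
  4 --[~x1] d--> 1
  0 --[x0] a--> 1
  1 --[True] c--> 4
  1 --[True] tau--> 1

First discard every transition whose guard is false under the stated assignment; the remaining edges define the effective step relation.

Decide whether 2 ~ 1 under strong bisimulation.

Refine partition for ~:
  P[0] = {{0,1,2,3,4}}
  P[1] = {{0},{1,2},{3},{4}}
4 equivalence class(es) (converged in 2)
2∈{1,2}, 1∈{1,2}

Answer: BISIMILAR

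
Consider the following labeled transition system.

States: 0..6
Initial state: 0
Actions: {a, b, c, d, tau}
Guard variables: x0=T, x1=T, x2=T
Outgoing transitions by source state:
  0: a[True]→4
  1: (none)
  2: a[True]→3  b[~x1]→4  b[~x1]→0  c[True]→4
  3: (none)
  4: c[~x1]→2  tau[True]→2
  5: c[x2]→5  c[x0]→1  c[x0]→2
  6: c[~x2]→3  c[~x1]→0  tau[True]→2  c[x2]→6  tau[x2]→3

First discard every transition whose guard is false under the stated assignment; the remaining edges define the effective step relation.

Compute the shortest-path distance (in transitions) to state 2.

Answer: 2

Working:
Breadth-first toward 2:
  L0 = {0}
  L1 = {4}
  L2 = {2}
first hit 2 at d=2 via a·tau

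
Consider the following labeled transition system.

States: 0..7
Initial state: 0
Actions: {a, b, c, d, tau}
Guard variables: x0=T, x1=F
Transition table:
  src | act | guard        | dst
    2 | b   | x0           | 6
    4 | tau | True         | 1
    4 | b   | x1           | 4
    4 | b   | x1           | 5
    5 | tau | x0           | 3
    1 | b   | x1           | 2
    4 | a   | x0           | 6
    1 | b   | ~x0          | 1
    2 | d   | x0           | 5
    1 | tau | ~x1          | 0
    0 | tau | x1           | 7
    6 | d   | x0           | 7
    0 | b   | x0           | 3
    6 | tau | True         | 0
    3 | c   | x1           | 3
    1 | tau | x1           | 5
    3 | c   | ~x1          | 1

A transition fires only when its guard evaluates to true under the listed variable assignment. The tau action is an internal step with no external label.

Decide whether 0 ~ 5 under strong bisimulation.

Answer: NOT BISIMILAR

Analysis:
Refine partition for ~:
  P[0] = {{0,1,2,3,4,5,6,7}}
  P[1] = {{0},{1,5},{2},{3},{4},{6},{7}}
  P[2] = {{0},{1},{2},{3},{4},{5},{6},{7}}
stable after 3 split(s): 8 block(s)
[0]={0}  [5]={5}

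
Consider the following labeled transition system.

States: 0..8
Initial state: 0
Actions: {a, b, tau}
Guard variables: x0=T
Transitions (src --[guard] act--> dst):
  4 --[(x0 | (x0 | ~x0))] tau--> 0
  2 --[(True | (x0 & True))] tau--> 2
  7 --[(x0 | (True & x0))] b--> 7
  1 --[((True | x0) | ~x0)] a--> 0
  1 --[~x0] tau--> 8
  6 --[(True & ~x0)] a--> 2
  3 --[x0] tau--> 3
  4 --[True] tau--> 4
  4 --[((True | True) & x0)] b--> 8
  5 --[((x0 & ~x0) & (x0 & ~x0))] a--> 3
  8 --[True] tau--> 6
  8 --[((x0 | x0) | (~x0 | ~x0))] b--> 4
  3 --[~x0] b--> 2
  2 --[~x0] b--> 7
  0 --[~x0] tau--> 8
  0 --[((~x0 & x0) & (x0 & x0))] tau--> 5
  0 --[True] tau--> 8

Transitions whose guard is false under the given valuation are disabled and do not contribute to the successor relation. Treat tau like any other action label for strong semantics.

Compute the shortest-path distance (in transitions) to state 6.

Answer: 2

Trace:
Layered search for 6:
  depth 0: {0}
  depth 1: {8}
  depth 2: {4,6}
6 enters at depth 2; path tau·tau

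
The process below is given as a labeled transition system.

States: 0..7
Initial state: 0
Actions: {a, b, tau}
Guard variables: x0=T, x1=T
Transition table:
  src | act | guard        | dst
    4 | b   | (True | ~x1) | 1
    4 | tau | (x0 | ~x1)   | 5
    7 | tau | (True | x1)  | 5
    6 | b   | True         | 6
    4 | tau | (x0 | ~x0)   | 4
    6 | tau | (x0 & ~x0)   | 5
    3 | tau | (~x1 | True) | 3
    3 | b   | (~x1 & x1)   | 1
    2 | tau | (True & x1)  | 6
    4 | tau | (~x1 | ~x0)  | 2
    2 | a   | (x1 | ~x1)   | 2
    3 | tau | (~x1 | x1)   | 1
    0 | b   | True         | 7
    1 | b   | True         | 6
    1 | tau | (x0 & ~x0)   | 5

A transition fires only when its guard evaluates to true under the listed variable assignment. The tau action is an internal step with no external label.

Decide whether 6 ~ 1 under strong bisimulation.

Answer: BISIMILAR

Working:
Bisimulation quotient by refinement:
  round 0: {{0,1,2,3,4,5,6,7}}
  round 1: {{0,1,6},{2},{3,7},{4},{5}}
  round 2: {{0},{1,6},{2},{3},{4},{5},{7}}
7 equivalence class(es) (converged in 3)
[6]={1,6}  [1]={1,6}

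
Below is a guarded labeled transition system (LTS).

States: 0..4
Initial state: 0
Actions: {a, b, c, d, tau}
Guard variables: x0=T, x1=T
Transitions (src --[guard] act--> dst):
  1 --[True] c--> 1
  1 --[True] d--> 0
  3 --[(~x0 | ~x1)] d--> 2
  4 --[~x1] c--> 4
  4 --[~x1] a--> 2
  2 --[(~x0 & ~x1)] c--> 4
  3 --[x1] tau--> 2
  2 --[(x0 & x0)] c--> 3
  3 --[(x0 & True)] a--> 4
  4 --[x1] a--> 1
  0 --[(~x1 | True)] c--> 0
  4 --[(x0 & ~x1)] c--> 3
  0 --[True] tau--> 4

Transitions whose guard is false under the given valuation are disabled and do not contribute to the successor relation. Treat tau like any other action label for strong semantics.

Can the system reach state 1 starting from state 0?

8 transition(s) survive guard evaluation.
Layer 0: {0}
Layer 1: {4}  cumulative {0,4}
Layer 2: {1}  cumulative {0,1,4}
Reach set: {0,1,4}
trace reaching 1: tau·a

Answer: REACHABLE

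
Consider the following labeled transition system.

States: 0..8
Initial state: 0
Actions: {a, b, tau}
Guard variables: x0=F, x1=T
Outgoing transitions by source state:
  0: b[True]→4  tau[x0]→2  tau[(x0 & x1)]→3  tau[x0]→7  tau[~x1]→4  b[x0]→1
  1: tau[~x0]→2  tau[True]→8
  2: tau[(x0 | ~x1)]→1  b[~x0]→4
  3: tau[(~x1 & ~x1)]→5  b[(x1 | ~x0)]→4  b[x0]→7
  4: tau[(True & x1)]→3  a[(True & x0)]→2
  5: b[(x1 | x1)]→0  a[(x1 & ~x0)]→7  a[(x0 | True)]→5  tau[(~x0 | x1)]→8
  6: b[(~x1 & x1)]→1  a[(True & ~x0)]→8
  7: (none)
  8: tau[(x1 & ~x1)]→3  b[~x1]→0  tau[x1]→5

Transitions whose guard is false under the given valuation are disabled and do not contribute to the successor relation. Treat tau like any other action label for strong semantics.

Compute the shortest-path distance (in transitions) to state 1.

Layered search for 1:
  Layer 0: {0}
  Layer 1: {4}
  Layer 2: {3}
1 never appears.

Answer: UNREACHABLE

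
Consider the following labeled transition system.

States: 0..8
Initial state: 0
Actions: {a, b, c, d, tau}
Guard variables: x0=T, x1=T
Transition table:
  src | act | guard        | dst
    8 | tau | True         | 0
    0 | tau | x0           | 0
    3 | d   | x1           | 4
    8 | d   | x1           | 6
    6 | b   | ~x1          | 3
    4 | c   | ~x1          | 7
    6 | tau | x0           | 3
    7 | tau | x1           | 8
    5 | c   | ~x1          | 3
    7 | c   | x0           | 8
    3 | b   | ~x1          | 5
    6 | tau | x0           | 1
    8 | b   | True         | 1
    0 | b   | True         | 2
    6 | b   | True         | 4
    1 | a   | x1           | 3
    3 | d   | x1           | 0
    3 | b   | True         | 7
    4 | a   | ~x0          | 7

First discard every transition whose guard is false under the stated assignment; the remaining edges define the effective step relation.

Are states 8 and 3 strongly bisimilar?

Answer: NOT BISIMILAR

Trace:
Bisimulation quotient by refinement:
  round 0: {{0,1,2,3,4,5,6,7,8}}
  round 1: {{0,6},{1},{2,4,5},{3},{7},{8}}
  round 2: {{0},{1},{2,4,5},{3},{6},{7},{8}}
7 equivalence class(es) (converged in 3)
8∈{8}, 3∈{3}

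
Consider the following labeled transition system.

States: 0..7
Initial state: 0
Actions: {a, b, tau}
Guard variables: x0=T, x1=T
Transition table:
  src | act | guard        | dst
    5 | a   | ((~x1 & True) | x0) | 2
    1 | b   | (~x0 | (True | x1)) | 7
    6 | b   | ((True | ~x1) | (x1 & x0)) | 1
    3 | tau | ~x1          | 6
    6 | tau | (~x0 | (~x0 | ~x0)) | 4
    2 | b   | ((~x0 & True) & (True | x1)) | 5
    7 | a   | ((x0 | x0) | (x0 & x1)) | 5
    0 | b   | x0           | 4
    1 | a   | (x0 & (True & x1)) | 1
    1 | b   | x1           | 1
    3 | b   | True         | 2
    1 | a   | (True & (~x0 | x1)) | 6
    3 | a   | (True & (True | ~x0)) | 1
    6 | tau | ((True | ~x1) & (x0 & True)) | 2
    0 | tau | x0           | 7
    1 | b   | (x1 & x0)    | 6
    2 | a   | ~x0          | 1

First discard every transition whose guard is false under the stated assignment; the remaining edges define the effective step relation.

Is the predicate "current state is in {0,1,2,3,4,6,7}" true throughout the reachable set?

Answer: INVARIANT VIOLATED at state 5

Analysis:
Allowed set {0,1,2,3,4,6,7}
Reach set: {0,2,4,5,7}
  0: ok
  2: ok
  4: ok
  5: VIOLATES
  7: ok
counterexample path to 5: tau·a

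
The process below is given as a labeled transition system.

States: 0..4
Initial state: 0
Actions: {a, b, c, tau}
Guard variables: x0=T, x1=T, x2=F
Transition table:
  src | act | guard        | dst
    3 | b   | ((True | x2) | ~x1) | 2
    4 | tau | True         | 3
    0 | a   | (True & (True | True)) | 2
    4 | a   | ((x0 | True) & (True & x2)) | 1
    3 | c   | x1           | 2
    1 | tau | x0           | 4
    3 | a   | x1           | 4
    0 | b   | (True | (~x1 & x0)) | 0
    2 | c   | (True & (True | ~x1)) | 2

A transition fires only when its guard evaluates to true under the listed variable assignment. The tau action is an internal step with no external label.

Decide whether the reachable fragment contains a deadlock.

Reach set: {0,2}
  0: a→2  b→0  [deg 2]
  2: c→2  [deg 1]

Answer: DEADLOCK-FREE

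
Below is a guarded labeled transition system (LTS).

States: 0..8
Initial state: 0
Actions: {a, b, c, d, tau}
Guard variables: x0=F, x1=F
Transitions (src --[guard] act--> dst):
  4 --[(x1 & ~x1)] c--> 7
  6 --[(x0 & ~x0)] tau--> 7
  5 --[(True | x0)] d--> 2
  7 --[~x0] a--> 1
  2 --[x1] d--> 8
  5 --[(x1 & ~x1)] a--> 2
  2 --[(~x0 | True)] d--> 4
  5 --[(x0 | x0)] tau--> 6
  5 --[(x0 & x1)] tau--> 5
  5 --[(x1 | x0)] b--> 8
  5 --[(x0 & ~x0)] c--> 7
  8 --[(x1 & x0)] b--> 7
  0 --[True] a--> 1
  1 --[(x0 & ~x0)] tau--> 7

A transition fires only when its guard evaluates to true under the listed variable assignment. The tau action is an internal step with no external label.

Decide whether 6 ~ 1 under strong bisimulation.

Bisimulation quotient by refinement:
  π0 = {{0,1,2,3,4,5,6,7,8}}
  π1 = {{0,7},{1,3,4,6,8},{2,5}}
  π2 = {{0,7},{1,3,4,6,8},{2},{5}}
Fixed point at round 3; 4 class(es).
6∈{1,3,4,6,8}, 1∈{1,3,4,6,8}

Answer: BISIMILAR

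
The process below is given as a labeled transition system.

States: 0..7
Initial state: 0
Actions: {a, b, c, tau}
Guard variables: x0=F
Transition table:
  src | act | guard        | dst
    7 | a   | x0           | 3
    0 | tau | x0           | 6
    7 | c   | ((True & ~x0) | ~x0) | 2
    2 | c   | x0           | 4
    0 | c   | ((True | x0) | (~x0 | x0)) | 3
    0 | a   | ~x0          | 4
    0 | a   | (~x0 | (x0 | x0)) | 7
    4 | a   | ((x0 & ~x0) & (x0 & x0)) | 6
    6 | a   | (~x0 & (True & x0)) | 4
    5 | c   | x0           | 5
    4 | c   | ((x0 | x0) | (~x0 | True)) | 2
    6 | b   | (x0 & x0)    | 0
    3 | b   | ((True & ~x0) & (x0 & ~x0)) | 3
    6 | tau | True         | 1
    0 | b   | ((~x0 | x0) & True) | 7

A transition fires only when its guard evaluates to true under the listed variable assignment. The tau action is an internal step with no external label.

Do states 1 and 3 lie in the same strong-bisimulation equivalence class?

Refine partition for ~:
  π0 = {{0,1,2,3,4,5,6,7}}
  π1 = {{0},{1,2,3,5},{4,7},{6}}
stable after 2 split(s): 4 block(s)
[1]={1,2,3,5}  [3]={1,2,3,5}

Answer: BISIMILAR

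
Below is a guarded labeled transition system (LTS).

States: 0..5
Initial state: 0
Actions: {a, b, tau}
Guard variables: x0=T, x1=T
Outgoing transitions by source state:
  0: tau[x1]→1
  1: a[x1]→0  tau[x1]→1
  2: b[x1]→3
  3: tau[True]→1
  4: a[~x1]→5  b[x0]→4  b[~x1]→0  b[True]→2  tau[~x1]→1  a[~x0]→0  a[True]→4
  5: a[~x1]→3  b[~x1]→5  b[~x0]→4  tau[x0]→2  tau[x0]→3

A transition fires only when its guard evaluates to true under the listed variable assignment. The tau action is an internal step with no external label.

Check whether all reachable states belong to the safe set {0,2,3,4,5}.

Answer: INVARIANT VIOLATED at state 1

Trace:
Allowed set {0,2,3,4,5}
Reachable = {0,1}
  0: safe
  1: outside
witness against invariant: tau → 1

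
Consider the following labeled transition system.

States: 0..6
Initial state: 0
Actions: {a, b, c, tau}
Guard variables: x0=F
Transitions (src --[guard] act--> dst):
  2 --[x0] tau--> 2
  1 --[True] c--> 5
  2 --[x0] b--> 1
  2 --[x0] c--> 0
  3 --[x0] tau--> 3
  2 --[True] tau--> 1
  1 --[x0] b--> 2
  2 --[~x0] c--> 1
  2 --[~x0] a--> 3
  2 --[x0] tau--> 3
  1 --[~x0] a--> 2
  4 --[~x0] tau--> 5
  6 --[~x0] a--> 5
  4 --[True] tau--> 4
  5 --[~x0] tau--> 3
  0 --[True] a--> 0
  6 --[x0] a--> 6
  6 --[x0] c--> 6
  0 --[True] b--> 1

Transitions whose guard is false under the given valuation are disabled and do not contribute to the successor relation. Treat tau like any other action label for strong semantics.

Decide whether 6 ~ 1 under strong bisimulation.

Bisimulation quotient by refinement:
  π0 = {{0,1,2,3,4,5,6}}
  π1 = {{0},{1},{2},{3},{4,5},{6}}
  π2 = {{0},{1},{2},{3},{4},{5},{6}}
Fixed point at round 3; 7 class(es).
class of 6: {6}; class of 1: {1}

Answer: NOT BISIMILAR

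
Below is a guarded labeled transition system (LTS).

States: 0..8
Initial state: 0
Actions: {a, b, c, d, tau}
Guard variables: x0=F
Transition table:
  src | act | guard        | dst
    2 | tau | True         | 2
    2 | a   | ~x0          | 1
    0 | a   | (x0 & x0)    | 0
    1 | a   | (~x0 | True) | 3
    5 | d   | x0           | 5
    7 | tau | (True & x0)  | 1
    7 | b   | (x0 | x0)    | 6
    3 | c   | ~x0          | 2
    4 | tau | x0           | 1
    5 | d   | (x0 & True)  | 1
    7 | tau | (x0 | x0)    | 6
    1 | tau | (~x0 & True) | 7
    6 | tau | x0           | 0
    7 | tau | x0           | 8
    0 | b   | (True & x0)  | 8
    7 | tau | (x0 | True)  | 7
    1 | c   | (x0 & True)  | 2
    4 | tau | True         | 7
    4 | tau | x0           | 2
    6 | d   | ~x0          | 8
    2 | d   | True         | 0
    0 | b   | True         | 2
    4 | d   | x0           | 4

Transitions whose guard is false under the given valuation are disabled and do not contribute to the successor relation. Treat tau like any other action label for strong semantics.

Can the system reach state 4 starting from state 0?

Guard filter leaves 10 enabled edge(s).
L0 = {0}
L1 = {2}  total {0,2}
L2 = {1}  total {0,1,2}
L3 = {3,7}  total {0,1,2,3,7}
Reachable = {0,1,2,3,7}

Answer: UNREACHABLE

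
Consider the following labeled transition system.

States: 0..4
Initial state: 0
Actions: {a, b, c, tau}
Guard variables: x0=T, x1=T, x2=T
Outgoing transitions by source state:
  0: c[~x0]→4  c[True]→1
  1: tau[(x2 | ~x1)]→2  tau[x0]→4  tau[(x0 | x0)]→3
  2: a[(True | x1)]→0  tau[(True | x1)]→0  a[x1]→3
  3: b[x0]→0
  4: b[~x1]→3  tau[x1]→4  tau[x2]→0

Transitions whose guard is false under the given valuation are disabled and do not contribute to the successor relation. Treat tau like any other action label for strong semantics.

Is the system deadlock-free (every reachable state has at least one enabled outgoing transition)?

Reach set: {0,1,2,3,4}
  0: c→1  [deg 1]
  1: tau→2  tau→3  tau→4  [deg 3]
  2: a→0  a→3  tau→0  [deg 3]
  3: b→0  [deg 1]
  4: tau→0  tau→4  [deg 2]

Answer: DEADLOCK-FREE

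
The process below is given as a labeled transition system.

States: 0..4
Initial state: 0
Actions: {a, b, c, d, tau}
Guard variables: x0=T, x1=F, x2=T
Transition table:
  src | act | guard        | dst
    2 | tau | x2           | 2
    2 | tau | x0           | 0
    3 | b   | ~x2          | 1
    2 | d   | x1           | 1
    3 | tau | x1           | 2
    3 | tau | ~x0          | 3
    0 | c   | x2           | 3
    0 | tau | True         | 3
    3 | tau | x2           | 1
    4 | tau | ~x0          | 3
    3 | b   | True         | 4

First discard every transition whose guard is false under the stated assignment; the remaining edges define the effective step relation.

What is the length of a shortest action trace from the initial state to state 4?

Layered search for 4:
  L0 = {0}
  L1 = {3}
  L2 = {1,4}
first hit 4 at d=2 via c·b

Answer: 2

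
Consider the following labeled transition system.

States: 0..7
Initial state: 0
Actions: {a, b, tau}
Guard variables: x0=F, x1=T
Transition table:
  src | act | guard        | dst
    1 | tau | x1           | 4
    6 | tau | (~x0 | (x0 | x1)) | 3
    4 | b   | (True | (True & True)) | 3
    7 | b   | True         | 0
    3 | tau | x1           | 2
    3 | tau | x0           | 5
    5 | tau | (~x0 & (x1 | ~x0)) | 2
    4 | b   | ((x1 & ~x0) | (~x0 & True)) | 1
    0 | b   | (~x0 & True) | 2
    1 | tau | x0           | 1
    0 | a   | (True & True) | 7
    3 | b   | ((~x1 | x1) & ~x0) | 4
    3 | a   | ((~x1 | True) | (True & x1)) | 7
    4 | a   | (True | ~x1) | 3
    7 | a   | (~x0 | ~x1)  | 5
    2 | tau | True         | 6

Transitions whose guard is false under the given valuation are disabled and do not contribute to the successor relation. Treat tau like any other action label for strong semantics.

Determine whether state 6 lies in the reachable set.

Answer: REACHABLE

Working:
Guard filter leaves 14 enabled edge(s).
L0 = {0}
L1 = {2,7}  cumulative {0,2,7}
L2 = {5,6}  cumulative {0,2,5,6,7}
L3 = {3}  cumulative {0,2,3,5,6,7}
L4 = {4}  cumulative {0,2,3,4,5,6,7}
L5 = {1}  cumulative {0,1,2,3,4,5,6,7}
Reachable = {0,1,2,3,4,5,6,7}
trace reaching 6: b·tau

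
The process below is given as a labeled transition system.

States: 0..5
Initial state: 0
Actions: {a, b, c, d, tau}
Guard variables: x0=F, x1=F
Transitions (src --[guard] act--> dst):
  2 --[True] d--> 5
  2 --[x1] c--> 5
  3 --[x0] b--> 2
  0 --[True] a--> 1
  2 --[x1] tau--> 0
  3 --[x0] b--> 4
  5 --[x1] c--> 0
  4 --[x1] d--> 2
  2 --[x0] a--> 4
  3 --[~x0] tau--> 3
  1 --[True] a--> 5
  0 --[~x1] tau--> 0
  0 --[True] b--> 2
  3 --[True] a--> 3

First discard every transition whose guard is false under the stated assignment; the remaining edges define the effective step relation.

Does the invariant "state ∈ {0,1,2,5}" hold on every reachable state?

Safe = {0,1,2,5}
R = {0,1,2,5}
  0: ✓
  1: ✓
  2: ✓
  5: ✓

Answer: INVARIANT HOLDS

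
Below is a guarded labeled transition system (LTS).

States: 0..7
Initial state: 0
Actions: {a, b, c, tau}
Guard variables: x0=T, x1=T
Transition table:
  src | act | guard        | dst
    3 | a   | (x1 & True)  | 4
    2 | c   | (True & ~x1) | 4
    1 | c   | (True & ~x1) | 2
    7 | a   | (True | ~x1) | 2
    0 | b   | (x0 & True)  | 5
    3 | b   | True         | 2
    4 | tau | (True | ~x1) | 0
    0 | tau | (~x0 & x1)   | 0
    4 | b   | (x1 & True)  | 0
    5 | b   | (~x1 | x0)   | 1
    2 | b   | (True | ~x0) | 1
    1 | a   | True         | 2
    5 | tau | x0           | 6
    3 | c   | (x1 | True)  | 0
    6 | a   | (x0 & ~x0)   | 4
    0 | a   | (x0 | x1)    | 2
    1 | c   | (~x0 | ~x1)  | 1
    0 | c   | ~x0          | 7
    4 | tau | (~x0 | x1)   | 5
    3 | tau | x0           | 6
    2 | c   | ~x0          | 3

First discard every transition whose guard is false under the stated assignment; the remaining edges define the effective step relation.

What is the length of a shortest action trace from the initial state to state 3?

Answer: UNREACHABLE

Working:
Breadth-first toward 3:
  Layer 0: {0}
  Layer 1: {2,5}
  Layer 2: {1,6}
3 never appears.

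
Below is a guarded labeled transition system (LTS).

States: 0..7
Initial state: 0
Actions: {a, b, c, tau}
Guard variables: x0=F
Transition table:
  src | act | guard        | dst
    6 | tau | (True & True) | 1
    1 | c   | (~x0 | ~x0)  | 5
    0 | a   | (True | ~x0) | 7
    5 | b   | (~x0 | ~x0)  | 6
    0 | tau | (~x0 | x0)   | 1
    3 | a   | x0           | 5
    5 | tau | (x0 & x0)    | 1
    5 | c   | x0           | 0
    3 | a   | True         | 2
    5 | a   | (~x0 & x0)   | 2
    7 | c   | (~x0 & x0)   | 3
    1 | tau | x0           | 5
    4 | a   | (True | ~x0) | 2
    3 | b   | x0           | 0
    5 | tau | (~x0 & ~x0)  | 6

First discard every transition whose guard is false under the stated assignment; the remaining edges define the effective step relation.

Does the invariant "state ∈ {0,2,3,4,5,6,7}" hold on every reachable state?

Inv-set: {0,2,3,4,5,6,7}
Reach set: {0,1,5,6,7}
  0: ok
  1: ✗ unsafe
  5: ok
  6: ok
  7: ok
witness against invariant: tau → 1

Answer: INVARIANT VIOLATED at state 1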